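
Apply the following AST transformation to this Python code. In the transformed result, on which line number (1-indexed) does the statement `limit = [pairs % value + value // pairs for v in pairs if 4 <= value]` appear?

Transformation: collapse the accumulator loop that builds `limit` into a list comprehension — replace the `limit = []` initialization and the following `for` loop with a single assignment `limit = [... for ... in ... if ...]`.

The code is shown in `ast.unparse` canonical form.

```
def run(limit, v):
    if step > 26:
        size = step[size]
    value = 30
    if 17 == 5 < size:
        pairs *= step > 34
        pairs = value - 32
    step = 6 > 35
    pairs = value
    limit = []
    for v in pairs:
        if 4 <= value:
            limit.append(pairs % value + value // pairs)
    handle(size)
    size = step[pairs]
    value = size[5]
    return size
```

10

Transformed code:
def run(limit, v):
    if step > 26:
        size = step[size]
    value = 30
    if 17 == 5 < size:
        pairs *= step > 34
        pairs = value - 32
    step = 6 > 35
    pairs = value
    limit = [pairs % value + value // pairs for v in pairs if 4 <= value]
    handle(size)
    size = step[pairs]
    value = size[5]
    return size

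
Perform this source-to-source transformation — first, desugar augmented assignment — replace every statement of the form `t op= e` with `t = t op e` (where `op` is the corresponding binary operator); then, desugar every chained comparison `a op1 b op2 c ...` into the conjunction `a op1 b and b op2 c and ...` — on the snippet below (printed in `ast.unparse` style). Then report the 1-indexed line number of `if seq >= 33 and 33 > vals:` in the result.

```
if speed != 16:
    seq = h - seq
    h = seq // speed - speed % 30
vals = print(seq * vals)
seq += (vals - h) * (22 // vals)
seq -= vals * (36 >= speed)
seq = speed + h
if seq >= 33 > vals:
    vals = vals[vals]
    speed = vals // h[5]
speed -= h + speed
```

8

Transformed code:
if speed != 16:
    seq = h - seq
    h = seq // speed - speed % 30
vals = print(seq * vals)
seq = seq + (vals - h) * (22 // vals)
seq = seq - vals * (36 >= speed)
seq = speed + h
if seq >= 33 and 33 > vals:
    vals = vals[vals]
    speed = vals // h[5]
speed = speed - (h + speed)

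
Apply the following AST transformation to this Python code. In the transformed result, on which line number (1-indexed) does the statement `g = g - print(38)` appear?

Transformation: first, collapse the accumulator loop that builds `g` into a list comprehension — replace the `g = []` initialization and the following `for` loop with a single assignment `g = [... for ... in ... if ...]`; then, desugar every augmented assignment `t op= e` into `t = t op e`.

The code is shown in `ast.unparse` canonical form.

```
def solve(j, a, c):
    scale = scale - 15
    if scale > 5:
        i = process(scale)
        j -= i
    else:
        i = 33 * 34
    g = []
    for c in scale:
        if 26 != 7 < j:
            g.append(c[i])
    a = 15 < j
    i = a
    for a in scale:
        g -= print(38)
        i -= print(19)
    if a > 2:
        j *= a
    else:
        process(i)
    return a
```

Transformed code:
def solve(j, a, c):
    scale = scale - 15
    if scale > 5:
        i = process(scale)
        j = j - i
    else:
        i = 33 * 34
    g = [c[i] for c in scale if 26 != 7 < j]
    a = 15 < j
    i = a
    for a in scale:
        g = g - print(38)
        i = i - print(19)
    if a > 2:
        j = j * a
    else:
        process(i)
    return a

12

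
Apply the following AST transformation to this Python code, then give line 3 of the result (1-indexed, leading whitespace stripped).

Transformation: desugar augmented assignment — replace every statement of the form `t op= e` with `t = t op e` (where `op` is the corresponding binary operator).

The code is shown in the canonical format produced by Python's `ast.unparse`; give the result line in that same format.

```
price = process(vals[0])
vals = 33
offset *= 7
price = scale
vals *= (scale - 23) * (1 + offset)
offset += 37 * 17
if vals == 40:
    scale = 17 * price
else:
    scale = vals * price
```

Transformed code:
price = process(vals[0])
vals = 33
offset = offset * 7
price = scale
vals = vals * ((scale - 23) * (1 + offset))
offset = offset + 37 * 17
if vals == 40:
    scale = 17 * price
else:
    scale = vals * price

offset = offset * 7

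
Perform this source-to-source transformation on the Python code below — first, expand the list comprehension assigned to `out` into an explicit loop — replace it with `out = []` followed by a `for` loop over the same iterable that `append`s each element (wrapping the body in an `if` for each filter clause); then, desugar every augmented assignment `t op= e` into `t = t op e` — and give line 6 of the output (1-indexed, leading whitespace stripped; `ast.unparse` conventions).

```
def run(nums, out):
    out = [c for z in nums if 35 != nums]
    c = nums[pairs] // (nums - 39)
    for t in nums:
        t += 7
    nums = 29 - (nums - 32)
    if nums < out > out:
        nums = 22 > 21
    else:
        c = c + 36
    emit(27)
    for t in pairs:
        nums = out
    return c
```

c = nums[pairs] // (nums - 39)

Transformed code:
def run(nums, out):
    out = []
    for z in nums:
        if 35 != nums:
            out.append(c)
    c = nums[pairs] // (nums - 39)
    for t in nums:
        t = t + 7
    nums = 29 - (nums - 32)
    if nums < out > out:
        nums = 22 > 21
    else:
        c = c + 36
    emit(27)
    for t in pairs:
        nums = out
    return c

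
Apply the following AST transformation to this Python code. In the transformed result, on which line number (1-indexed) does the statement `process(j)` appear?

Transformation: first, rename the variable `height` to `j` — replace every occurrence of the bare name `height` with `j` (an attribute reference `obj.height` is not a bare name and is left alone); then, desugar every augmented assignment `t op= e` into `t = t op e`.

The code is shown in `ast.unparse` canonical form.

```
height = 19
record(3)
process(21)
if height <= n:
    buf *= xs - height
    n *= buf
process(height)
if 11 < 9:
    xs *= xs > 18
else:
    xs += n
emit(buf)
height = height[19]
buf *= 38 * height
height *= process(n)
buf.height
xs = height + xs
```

Transformed code:
j = 19
record(3)
process(21)
if j <= n:
    buf = buf * (xs - j)
    n = n * buf
process(j)
if 11 < 9:
    xs = xs * (xs > 18)
else:
    xs = xs + n
emit(buf)
j = j[19]
buf = buf * (38 * j)
j = j * process(n)
buf.height
xs = j + xs

7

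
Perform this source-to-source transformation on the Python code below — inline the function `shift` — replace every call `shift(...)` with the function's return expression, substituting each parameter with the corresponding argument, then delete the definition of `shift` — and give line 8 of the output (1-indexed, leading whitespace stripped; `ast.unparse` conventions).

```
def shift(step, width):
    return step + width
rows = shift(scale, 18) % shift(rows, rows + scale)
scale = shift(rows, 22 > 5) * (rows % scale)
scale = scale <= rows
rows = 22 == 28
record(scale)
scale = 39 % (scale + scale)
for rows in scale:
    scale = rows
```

scale = rows

Transformed code:
rows = (scale + 18) % (rows + (rows + scale))
scale = (rows + (22 > 5)) * (rows % scale)
scale = scale <= rows
rows = 22 == 28
record(scale)
scale = 39 % (scale + scale)
for rows in scale:
    scale = rows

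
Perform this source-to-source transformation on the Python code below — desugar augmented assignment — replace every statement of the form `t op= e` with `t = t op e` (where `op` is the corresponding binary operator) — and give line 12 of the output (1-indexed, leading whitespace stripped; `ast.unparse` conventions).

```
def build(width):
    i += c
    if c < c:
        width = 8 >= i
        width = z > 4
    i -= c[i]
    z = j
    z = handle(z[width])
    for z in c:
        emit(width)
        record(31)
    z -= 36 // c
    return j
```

Transformed code:
def build(width):
    i = i + c
    if c < c:
        width = 8 >= i
        width = z > 4
    i = i - c[i]
    z = j
    z = handle(z[width])
    for z in c:
        emit(width)
        record(31)
    z = z - 36 // c
    return j

z = z - 36 // c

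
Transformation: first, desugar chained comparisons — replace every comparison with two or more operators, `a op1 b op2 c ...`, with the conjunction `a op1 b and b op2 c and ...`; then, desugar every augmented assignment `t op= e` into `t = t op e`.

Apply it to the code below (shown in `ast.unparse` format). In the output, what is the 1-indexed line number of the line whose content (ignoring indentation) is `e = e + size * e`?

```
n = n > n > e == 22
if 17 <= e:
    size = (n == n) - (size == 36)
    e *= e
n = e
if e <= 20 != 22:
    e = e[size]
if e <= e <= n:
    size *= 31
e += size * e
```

Transformed code:
n = n > n and n > e and (e == 22)
if 17 <= e:
    size = (n == n) - (size == 36)
    e = e * e
n = e
if e <= 20 and 20 != 22:
    e = e[size]
if e <= e and e <= n:
    size = size * 31
e = e + size * e

10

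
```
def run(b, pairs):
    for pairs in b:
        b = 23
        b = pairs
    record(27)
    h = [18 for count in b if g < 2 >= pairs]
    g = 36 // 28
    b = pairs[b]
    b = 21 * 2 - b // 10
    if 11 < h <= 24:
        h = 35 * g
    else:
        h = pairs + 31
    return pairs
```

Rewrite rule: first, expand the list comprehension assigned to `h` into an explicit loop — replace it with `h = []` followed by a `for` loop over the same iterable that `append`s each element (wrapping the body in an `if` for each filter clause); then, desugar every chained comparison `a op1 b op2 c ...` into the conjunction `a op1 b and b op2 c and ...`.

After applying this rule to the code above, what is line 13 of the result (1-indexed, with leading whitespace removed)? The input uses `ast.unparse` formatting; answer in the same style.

Transformed code:
def run(b, pairs):
    for pairs in b:
        b = 23
        b = pairs
    record(27)
    h = []
    for count in b:
        if g < 2 and 2 >= pairs:
            h.append(18)
    g = 36 // 28
    b = pairs[b]
    b = 21 * 2 - b // 10
    if 11 < h and h <= 24:
        h = 35 * g
    else:
        h = pairs + 31
    return pairs

if 11 < h and h <= 24:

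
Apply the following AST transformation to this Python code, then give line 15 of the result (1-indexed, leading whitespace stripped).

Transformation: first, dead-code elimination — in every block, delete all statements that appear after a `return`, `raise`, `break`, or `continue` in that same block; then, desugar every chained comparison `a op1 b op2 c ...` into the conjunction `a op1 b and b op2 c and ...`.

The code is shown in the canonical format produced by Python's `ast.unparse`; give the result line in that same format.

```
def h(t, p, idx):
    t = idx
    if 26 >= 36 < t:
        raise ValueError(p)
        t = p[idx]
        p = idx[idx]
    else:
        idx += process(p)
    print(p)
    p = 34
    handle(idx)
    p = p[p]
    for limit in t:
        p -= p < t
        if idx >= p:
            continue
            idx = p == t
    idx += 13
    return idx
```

Transformed code:
def h(t, p, idx):
    t = idx
    if 26 >= 36 and 36 < t:
        raise ValueError(p)
    else:
        idx += process(p)
    print(p)
    p = 34
    handle(idx)
    p = p[p]
    for limit in t:
        p -= p < t
        if idx >= p:
            continue
    idx += 13
    return idx

idx += 13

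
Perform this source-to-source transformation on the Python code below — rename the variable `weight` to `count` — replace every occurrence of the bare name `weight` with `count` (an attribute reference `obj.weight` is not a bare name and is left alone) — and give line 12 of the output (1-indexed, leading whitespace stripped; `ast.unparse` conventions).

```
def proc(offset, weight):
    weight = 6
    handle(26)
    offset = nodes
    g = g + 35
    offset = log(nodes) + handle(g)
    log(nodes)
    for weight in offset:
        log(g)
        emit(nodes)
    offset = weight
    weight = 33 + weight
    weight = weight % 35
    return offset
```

count = 33 + count

Transformed code:
def proc(offset, count):
    count = 6
    handle(26)
    offset = nodes
    g = g + 35
    offset = log(nodes) + handle(g)
    log(nodes)
    for count in offset:
        log(g)
        emit(nodes)
    offset = count
    count = 33 + count
    count = count % 35
    return offset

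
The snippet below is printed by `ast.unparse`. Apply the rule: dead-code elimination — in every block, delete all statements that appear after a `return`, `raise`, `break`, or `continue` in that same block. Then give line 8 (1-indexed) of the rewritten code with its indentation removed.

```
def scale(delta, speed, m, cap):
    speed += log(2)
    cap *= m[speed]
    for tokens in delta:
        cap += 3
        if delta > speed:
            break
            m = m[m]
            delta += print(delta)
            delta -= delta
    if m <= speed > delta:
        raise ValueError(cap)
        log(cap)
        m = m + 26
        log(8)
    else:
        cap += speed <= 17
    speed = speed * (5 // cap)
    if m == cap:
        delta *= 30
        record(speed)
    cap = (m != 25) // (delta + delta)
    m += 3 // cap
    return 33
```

if m <= speed > delta:

Transformed code:
def scale(delta, speed, m, cap):
    speed += log(2)
    cap *= m[speed]
    for tokens in delta:
        cap += 3
        if delta > speed:
            break
    if m <= speed > delta:
        raise ValueError(cap)
    else:
        cap += speed <= 17
    speed = speed * (5 // cap)
    if m == cap:
        delta *= 30
        record(speed)
    cap = (m != 25) // (delta + delta)
    m += 3 // cap
    return 33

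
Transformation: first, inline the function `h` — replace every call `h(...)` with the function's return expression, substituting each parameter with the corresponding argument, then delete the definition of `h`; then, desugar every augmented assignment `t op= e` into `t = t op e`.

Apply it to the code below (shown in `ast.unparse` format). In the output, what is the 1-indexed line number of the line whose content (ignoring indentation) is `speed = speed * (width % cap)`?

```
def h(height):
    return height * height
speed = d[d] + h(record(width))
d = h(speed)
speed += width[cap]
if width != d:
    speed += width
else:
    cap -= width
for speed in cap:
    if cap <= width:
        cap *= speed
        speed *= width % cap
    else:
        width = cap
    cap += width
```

Transformed code:
speed = d[d] + record(width) * record(width)
d = speed * speed
speed = speed + width[cap]
if width != d:
    speed = speed + width
else:
    cap = cap - width
for speed in cap:
    if cap <= width:
        cap = cap * speed
        speed = speed * (width % cap)
    else:
        width = cap
    cap = cap + width

11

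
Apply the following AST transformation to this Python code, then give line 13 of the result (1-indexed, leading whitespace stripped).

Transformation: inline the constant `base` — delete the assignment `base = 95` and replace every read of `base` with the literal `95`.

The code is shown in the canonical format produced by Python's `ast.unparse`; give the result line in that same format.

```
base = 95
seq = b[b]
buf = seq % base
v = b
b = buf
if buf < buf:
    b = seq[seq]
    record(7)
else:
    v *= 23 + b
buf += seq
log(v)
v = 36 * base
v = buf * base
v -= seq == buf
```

Transformed code:
seq = b[b]
buf = seq % 95
v = b
b = buf
if buf < buf:
    b = seq[seq]
    record(7)
else:
    v *= 23 + b
buf += seq
log(v)
v = 36 * 95
v = buf * 95
v -= seq == buf

v = buf * 95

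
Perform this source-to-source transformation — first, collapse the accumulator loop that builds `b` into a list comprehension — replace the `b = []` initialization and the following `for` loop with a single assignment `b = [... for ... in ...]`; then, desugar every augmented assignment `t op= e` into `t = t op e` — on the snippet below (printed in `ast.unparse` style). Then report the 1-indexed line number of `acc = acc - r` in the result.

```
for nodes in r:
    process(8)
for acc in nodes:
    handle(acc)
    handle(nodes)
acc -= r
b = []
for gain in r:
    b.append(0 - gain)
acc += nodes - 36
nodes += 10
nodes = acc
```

Transformed code:
for nodes in r:
    process(8)
for acc in nodes:
    handle(acc)
    handle(nodes)
acc = acc - r
b = [0 - gain for gain in r]
acc = acc + (nodes - 36)
nodes = nodes + 10
nodes = acc

6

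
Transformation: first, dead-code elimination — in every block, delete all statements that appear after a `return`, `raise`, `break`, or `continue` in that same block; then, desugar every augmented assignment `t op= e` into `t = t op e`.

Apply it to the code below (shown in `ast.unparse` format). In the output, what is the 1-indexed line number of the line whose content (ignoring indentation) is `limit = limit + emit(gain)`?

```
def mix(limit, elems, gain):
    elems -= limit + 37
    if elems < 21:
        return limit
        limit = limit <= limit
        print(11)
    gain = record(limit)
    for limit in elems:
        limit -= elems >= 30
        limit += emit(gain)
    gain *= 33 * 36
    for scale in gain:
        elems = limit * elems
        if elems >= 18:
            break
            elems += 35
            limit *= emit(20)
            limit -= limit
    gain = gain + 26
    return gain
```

Transformed code:
def mix(limit, elems, gain):
    elems = elems - (limit + 37)
    if elems < 21:
        return limit
    gain = record(limit)
    for limit in elems:
        limit = limit - (elems >= 30)
        limit = limit + emit(gain)
    gain = gain * (33 * 36)
    for scale in gain:
        elems = limit * elems
        if elems >= 18:
            break
    gain = gain + 26
    return gain

8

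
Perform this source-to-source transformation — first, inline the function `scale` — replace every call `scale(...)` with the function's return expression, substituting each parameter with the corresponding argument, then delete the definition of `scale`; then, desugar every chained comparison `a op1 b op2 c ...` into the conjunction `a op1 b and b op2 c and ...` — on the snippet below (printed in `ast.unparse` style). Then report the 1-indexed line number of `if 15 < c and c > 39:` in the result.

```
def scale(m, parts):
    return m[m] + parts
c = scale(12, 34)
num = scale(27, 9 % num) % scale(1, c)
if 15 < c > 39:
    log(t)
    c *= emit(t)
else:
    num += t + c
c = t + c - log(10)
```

Transformed code:
c = 12[12] + 34
num = (27[27] + 9 % num) % (1[1] + c)
if 15 < c and c > 39:
    log(t)
    c *= emit(t)
else:
    num += t + c
c = t + c - log(10)

3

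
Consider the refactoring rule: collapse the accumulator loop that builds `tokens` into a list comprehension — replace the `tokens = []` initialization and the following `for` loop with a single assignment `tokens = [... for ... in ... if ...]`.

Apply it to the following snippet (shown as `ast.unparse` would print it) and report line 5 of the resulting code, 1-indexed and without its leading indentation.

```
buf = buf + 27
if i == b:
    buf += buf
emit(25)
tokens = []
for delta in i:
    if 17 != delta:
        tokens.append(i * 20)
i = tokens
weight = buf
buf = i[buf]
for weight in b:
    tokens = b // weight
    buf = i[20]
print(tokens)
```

Transformed code:
buf = buf + 27
if i == b:
    buf += buf
emit(25)
tokens = [i * 20 for delta in i if 17 != delta]
i = tokens
weight = buf
buf = i[buf]
for weight in b:
    tokens = b // weight
    buf = i[20]
print(tokens)

tokens = [i * 20 for delta in i if 17 != delta]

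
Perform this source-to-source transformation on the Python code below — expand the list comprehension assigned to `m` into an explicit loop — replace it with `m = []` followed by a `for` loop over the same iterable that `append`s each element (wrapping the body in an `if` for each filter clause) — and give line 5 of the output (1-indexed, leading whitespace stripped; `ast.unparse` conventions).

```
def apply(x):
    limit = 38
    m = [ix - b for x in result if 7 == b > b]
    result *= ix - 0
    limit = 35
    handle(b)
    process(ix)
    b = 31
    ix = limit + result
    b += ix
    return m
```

Transformed code:
def apply(x):
    limit = 38
    m = []
    for x in result:
        if 7 == b > b:
            m.append(ix - b)
    result *= ix - 0
    limit = 35
    handle(b)
    process(ix)
    b = 31
    ix = limit + result
    b += ix
    return m

if 7 == b > b:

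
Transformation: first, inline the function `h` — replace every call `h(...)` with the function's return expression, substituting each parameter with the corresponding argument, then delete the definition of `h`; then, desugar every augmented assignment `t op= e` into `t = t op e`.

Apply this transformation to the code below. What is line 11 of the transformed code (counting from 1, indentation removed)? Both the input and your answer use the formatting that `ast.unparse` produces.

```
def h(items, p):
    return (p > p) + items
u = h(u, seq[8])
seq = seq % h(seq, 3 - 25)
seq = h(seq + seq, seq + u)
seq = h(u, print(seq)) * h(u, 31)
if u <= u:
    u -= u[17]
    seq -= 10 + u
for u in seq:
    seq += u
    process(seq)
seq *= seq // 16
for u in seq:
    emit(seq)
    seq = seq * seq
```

Transformed code:
u = (seq[8] > seq[8]) + u
seq = seq % ((3 - 25 > 3 - 25) + seq)
seq = (seq + u > seq + u) + (seq + seq)
seq = ((print(seq) > print(seq)) + u) * ((31 > 31) + u)
if u <= u:
    u = u - u[17]
    seq = seq - (10 + u)
for u in seq:
    seq = seq + u
    process(seq)
seq = seq * (seq // 16)
for u in seq:
    emit(seq)
    seq = seq * seq

seq = seq * (seq // 16)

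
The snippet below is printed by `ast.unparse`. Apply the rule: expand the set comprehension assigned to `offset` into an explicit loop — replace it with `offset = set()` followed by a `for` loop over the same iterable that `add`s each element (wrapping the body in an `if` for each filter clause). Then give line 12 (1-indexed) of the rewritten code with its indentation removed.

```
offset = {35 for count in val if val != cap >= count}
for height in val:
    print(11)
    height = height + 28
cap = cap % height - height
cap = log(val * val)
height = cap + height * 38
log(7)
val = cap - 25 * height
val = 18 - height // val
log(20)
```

val = cap - 25 * height

Transformed code:
offset = set()
for count in val:
    if val != cap >= count:
        offset.add(35)
for height in val:
    print(11)
    height = height + 28
cap = cap % height - height
cap = log(val * val)
height = cap + height * 38
log(7)
val = cap - 25 * height
val = 18 - height // val
log(20)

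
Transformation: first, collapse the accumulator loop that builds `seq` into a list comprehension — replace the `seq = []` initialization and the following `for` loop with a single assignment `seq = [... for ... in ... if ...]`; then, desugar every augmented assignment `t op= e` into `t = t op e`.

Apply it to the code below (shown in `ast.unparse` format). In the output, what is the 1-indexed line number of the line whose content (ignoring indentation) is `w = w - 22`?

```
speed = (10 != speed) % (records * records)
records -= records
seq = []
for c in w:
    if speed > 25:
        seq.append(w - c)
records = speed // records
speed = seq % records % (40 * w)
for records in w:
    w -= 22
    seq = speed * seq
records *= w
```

7

Transformed code:
speed = (10 != speed) % (records * records)
records = records - records
seq = [w - c for c in w if speed > 25]
records = speed // records
speed = seq % records % (40 * w)
for records in w:
    w = w - 22
    seq = speed * seq
records = records * w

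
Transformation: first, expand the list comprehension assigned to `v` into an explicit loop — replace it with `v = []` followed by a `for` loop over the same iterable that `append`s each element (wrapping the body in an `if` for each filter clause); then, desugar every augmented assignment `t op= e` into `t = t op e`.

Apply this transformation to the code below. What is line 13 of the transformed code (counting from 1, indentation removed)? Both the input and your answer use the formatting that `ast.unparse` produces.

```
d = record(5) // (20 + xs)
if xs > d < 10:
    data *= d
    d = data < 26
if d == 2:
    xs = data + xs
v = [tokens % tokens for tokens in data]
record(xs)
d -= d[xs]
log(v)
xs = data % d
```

xs = data % d

Transformed code:
d = record(5) // (20 + xs)
if xs > d < 10:
    data = data * d
    d = data < 26
if d == 2:
    xs = data + xs
v = []
for tokens in data:
    v.append(tokens % tokens)
record(xs)
d = d - d[xs]
log(v)
xs = data % d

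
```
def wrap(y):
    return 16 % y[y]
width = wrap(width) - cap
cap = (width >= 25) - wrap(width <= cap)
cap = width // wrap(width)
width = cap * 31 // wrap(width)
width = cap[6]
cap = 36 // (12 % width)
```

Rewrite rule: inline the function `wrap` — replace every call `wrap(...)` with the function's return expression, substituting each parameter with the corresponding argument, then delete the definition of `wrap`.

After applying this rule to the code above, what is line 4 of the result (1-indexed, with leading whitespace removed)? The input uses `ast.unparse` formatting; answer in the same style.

width = cap * 31 // (16 % width[width])

Transformed code:
width = 16 % width[width] - cap
cap = (width >= 25) - 16 % (width <= cap)[width <= cap]
cap = width // (16 % width[width])
width = cap * 31 // (16 % width[width])
width = cap[6]
cap = 36 // (12 % width)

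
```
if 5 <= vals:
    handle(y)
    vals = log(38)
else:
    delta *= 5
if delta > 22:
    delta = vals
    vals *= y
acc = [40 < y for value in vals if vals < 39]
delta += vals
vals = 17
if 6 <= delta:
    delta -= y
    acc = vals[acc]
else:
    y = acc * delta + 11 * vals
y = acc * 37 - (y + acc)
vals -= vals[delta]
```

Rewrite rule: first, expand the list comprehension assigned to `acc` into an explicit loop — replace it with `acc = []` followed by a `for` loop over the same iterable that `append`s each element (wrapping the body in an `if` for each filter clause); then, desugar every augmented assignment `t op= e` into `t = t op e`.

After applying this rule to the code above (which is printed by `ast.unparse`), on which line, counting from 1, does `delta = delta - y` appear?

16

Transformed code:
if 5 <= vals:
    handle(y)
    vals = log(38)
else:
    delta = delta * 5
if delta > 22:
    delta = vals
    vals = vals * y
acc = []
for value in vals:
    if vals < 39:
        acc.append(40 < y)
delta = delta + vals
vals = 17
if 6 <= delta:
    delta = delta - y
    acc = vals[acc]
else:
    y = acc * delta + 11 * vals
y = acc * 37 - (y + acc)
vals = vals - vals[delta]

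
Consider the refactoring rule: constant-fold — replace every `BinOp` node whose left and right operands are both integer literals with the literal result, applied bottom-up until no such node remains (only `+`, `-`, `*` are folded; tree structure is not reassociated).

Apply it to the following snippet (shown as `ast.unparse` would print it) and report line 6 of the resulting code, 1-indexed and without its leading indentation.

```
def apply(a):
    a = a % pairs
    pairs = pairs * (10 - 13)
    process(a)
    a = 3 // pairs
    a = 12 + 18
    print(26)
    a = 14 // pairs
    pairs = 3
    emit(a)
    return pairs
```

Transformed code:
def apply(a):
    a = a % pairs
    pairs = pairs * -3
    process(a)
    a = 3 // pairs
    a = 30
    print(26)
    a = 14 // pairs
    pairs = 3
    emit(a)
    return pairs

a = 30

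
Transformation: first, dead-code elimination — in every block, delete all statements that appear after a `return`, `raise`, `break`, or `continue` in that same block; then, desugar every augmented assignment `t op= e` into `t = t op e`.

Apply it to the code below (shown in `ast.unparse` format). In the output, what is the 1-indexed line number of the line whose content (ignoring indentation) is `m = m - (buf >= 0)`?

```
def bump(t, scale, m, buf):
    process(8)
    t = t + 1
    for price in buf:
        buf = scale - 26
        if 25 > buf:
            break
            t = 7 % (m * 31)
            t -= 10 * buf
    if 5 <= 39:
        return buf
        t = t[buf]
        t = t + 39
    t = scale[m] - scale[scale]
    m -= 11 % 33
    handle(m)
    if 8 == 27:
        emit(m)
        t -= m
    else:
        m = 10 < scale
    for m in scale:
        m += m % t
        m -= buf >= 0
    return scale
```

20

Transformed code:
def bump(t, scale, m, buf):
    process(8)
    t = t + 1
    for price in buf:
        buf = scale - 26
        if 25 > buf:
            break
    if 5 <= 39:
        return buf
    t = scale[m] - scale[scale]
    m = m - 11 % 33
    handle(m)
    if 8 == 27:
        emit(m)
        t = t - m
    else:
        m = 10 < scale
    for m in scale:
        m = m + m % t
        m = m - (buf >= 0)
    return scale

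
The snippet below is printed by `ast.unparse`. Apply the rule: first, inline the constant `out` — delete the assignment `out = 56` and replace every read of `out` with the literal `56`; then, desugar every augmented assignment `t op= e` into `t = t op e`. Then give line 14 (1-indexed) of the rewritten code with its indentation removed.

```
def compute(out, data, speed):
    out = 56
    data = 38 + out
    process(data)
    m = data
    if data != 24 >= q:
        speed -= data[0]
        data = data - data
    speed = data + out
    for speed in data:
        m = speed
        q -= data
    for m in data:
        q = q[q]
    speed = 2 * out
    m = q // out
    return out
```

Transformed code:
def compute(out, data, speed):
    data = 38 + 56
    process(data)
    m = data
    if data != 24 >= q:
        speed = speed - data[0]
        data = data - data
    speed = data + 56
    for speed in data:
        m = speed
        q = q - data
    for m in data:
        q = q[q]
    speed = 2 * 56
    m = q // 56
    return 56

speed = 2 * 56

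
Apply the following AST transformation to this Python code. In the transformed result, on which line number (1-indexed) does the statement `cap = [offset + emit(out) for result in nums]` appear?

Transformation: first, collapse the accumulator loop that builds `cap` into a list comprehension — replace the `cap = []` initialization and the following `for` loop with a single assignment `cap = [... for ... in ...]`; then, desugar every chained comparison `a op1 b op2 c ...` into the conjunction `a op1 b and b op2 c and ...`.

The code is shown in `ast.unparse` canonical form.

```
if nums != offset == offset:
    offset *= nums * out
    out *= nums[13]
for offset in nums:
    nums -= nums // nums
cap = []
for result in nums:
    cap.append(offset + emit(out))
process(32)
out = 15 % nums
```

6

Transformed code:
if nums != offset and offset == offset:
    offset *= nums * out
    out *= nums[13]
for offset in nums:
    nums -= nums // nums
cap = [offset + emit(out) for result in nums]
process(32)
out = 15 % nums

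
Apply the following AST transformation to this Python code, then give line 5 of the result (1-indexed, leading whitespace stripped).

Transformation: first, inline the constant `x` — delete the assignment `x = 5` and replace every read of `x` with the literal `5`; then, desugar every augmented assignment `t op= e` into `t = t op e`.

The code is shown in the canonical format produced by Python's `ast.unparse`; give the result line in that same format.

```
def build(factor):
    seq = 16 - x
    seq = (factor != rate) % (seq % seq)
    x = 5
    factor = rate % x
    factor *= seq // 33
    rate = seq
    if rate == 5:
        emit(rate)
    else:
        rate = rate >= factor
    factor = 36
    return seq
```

Transformed code:
def build(factor):
    seq = 16 - 5
    seq = (factor != rate) % (seq % seq)
    factor = rate % 5
    factor = factor * (seq // 33)
    rate = seq
    if rate == 5:
        emit(rate)
    else:
        rate = rate >= factor
    factor = 36
    return seq

factor = factor * (seq // 33)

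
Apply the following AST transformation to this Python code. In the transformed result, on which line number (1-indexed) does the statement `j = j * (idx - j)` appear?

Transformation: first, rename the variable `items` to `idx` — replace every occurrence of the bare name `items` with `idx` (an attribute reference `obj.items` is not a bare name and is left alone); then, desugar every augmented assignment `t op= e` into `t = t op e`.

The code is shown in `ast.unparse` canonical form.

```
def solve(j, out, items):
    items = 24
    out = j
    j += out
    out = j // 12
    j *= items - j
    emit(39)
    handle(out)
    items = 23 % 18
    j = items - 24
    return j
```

6

Transformed code:
def solve(j, out, idx):
    idx = 24
    out = j
    j = j + out
    out = j // 12
    j = j * (idx - j)
    emit(39)
    handle(out)
    idx = 23 % 18
    j = idx - 24
    return j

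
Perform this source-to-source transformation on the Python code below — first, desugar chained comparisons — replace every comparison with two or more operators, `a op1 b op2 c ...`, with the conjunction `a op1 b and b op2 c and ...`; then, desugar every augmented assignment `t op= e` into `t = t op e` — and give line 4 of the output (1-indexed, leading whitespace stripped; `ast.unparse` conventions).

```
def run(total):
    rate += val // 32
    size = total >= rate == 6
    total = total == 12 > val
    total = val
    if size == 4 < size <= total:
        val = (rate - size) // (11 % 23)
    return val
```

Transformed code:
def run(total):
    rate = rate + val // 32
    size = total >= rate and rate == 6
    total = total == 12 and 12 > val
    total = val
    if size == 4 and 4 < size and (size <= total):
        val = (rate - size) // (11 % 23)
    return val

total = total == 12 and 12 > val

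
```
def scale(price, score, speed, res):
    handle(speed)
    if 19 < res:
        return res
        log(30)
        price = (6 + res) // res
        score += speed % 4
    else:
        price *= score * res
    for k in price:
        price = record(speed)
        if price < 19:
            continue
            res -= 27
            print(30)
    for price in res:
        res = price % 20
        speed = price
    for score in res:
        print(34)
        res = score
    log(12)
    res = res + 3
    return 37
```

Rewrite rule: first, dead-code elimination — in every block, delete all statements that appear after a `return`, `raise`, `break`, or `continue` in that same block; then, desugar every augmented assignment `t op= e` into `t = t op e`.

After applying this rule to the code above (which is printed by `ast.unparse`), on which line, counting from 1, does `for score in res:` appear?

Transformed code:
def scale(price, score, speed, res):
    handle(speed)
    if 19 < res:
        return res
    else:
        price = price * (score * res)
    for k in price:
        price = record(speed)
        if price < 19:
            continue
    for price in res:
        res = price % 20
        speed = price
    for score in res:
        print(34)
        res = score
    log(12)
    res = res + 3
    return 37

14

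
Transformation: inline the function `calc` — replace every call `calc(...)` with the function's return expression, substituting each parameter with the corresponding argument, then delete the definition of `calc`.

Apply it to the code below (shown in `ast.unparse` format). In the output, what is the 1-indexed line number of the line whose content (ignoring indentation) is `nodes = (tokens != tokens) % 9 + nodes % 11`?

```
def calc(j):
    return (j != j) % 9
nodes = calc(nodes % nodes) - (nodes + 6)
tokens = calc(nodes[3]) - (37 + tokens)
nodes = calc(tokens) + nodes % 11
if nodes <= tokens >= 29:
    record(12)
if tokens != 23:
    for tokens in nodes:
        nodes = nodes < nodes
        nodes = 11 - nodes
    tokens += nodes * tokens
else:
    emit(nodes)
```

Transformed code:
nodes = (nodes % nodes != nodes % nodes) % 9 - (nodes + 6)
tokens = (nodes[3] != nodes[3]) % 9 - (37 + tokens)
nodes = (tokens != tokens) % 9 + nodes % 11
if nodes <= tokens >= 29:
    record(12)
if tokens != 23:
    for tokens in nodes:
        nodes = nodes < nodes
        nodes = 11 - nodes
    tokens += nodes * tokens
else:
    emit(nodes)

3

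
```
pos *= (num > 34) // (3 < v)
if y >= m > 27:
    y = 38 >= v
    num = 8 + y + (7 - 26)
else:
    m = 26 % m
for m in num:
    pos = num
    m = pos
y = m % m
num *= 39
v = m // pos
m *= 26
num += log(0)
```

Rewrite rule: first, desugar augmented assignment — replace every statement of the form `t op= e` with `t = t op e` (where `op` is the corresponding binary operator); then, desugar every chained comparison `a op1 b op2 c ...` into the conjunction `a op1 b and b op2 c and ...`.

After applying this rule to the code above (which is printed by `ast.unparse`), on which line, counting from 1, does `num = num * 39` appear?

Transformed code:
pos = pos * ((num > 34) // (3 < v))
if y >= m and m > 27:
    y = 38 >= v
    num = 8 + y + (7 - 26)
else:
    m = 26 % m
for m in num:
    pos = num
    m = pos
y = m % m
num = num * 39
v = m // pos
m = m * 26
num = num + log(0)

11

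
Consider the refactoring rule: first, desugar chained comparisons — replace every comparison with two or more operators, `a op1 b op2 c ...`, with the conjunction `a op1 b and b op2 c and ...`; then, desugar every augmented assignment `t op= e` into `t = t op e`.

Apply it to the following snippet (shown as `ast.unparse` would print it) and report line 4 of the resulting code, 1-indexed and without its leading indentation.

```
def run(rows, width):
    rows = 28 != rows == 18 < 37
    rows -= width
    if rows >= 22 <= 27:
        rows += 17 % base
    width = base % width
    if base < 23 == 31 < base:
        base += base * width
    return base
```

Transformed code:
def run(rows, width):
    rows = 28 != rows and rows == 18 and (18 < 37)
    rows = rows - width
    if rows >= 22 and 22 <= 27:
        rows = rows + 17 % base
    width = base % width
    if base < 23 and 23 == 31 and (31 < base):
        base = base + base * width
    return base

if rows >= 22 and 22 <= 27:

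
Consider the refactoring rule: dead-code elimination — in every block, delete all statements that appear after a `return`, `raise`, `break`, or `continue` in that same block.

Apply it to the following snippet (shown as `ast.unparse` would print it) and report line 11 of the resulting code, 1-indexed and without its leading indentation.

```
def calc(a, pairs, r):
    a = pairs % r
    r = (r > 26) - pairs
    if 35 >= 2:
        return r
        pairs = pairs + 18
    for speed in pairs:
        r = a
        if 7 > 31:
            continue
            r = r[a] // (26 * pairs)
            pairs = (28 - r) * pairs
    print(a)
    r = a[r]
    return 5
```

Transformed code:
def calc(a, pairs, r):
    a = pairs % r
    r = (r > 26) - pairs
    if 35 >= 2:
        return r
    for speed in pairs:
        r = a
        if 7 > 31:
            continue
    print(a)
    r = a[r]
    return 5

r = a[r]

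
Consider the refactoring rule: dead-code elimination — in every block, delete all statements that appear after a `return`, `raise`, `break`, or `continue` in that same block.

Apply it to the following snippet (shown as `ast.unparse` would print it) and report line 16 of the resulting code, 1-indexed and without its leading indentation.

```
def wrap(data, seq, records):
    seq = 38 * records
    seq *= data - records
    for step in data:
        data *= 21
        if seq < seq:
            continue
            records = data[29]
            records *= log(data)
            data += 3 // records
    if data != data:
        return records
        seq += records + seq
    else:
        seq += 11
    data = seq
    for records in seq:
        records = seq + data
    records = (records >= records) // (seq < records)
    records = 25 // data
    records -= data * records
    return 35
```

records = 25 // data

Transformed code:
def wrap(data, seq, records):
    seq = 38 * records
    seq *= data - records
    for step in data:
        data *= 21
        if seq < seq:
            continue
    if data != data:
        return records
    else:
        seq += 11
    data = seq
    for records in seq:
        records = seq + data
    records = (records >= records) // (seq < records)
    records = 25 // data
    records -= data * records
    return 35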